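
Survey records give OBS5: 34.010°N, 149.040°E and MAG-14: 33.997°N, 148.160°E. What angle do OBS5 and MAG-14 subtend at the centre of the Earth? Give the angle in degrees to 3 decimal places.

Δφ = -0.0130°,  Δλ = -0.8800°
a = sin²(Δφ/2) + cos φ₁ cos φ₂ sin²(Δλ/2) = 0.000041
c = 2·arcsin(√a) = 0.012735 rad = 0.7296°

0.730°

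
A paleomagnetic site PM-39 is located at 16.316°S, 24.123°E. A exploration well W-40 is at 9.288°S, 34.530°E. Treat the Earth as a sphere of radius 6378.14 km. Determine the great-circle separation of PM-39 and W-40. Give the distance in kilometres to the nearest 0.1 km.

Δφ = 7.0280°,  Δλ = 10.4070°
a = sin²(Δφ/2) + cos φ₁ cos φ₂ sin²(Δλ/2) = 0.011547
c = 2·arcsin(√a) = 0.215333 rad = 12.3376°
d = R·c = 6378.14 × 0.215333 = 1373.4 km

1373.4 km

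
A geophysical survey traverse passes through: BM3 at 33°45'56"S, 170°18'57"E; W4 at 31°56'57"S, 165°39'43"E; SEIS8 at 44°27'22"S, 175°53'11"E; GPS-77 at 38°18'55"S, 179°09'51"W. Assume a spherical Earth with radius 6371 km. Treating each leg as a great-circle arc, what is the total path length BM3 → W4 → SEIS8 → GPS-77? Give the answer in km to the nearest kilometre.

BM3: φ = -33.76556°, λ = +170.31583°
W4: φ = -31.94917°, λ = +165.66194°
SEIS8: φ = -44.45611°, λ = +175.88639°
GPS-77: φ = -38.31528°, λ = -179.16417°
BM3→W4: c = 0.075226 rad, d = 479.26 km
W4→SEIS8: c = 0.258979 rad, d = 1649.96 km
SEIS8→GPS-77: c = 0.125192 rad, d = 797.60 km
Total = 479.26 + 1649.96 + 797.60 = 2926.82 km

2927 km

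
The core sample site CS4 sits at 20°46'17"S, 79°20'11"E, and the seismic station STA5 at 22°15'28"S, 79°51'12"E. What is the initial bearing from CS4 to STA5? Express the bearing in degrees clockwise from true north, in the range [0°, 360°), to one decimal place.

162.2°

CS4: φ = -20.77139°, λ = +79.33639°
STA5: φ = -22.25778°, λ = +79.85333°
Δλ = 0.5169°
y = sin Δλ · cos φ₂ = 0.008350
x = cos φ₁ sin φ₂ − sin φ₁ cos φ₂ cos Δλ = -0.025953
θ = atan2(y, x) = 162.1651° → 162.1651° (mod 360°)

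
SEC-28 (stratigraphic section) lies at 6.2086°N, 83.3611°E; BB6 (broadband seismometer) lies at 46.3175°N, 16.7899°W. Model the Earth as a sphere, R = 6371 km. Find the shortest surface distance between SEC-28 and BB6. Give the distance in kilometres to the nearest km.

Δφ = 40.1089°,  Δλ = -100.1510°
a = sin²(Δφ/2) + cos φ₁ cos φ₂ sin²(Δλ/2) = 0.521400
c = 2·arcsin(√a) = 1.613609 rad = 92.4530°
d = R·c = 6371 × 1.613609 = 10280.3 km

10280 km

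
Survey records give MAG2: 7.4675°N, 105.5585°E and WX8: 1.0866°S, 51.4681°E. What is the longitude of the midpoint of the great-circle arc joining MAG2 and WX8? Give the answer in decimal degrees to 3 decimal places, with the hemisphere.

Bx = cos φ₂ cos Δλ = 0.586403,  By = cos φ₂ sin Δλ = -0.809798
φₘ = atan2(sin φ₁ + sin φ₂, √((cos φ₁ + Bx)² + By²)) = 3.58119°
λₘ = λ₁ + atan2(By, cos φ₁ + Bx) = 78.39136°

78.391°E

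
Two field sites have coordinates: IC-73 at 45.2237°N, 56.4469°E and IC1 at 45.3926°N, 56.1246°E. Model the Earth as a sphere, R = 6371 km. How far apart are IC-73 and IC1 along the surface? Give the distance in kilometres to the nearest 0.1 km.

Δφ = 0.1689°,  Δλ = -0.3223°
a = sin²(Δφ/2) + cos φ₁ cos φ₂ sin²(Δλ/2) = 0.000006
c = 2·arcsin(√a) = 0.004934 rad = 0.2827°
d = R·c = 6371 × 0.004934 = 31.4 km

31.4 km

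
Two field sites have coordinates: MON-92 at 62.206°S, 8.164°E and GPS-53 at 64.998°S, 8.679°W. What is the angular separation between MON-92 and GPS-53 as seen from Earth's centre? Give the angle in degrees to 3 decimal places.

Δφ = -2.7920°,  Δλ = -16.8430°
a = sin²(Δφ/2) + cos φ₁ cos φ₂ sin²(Δλ/2) = 0.004821
c = 2·arcsin(√a) = 0.138974 rad = 7.9626°

7.963°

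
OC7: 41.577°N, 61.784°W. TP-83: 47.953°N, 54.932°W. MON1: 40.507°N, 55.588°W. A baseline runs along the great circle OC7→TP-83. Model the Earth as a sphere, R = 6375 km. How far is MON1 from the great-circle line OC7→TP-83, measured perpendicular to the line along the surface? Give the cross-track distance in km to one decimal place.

486.6 km

δ₁₃ = central angle OC7→MON1 = 0.083653 rad  (haversine)
θ₁₃ = bearing OC7→MON1 = 100.849°,  θ₁₂ = bearing OC7→TP-83 = 34.973°
dₓₜ = R·arcsin(sin δ₁₃ · sin(θ₁₃ − θ₁₂)) = 6375·arcsin(0.08356·sin(65.875°)) = 486.614 km
|dₓₜ| = 486.614 km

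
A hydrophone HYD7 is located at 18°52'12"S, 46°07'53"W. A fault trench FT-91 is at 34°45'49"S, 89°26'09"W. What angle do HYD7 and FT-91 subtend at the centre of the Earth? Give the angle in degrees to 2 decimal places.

41.40°

HYD7: φ = -18.87000°, λ = -46.13139°
FT-91: φ = -34.76361°, λ = -89.43583°
Δφ = -15.8936°,  Δλ = -43.3044°
a = sin²(Δφ/2) + cos φ₁ cos φ₂ sin²(Δλ/2) = 0.124944
c = 2·arcsin(√a) = 0.722565 rad = 41.3999°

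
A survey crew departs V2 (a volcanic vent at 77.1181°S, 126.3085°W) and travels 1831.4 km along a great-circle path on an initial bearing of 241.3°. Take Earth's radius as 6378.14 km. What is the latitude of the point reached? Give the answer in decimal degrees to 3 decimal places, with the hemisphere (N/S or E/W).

δ = d/R = 1831.4/6378.14 = 0.287137 rad
φ₂ = arcsin(sin φ₁ cos δ + cos φ₁ sin δ cos θ)
   = arcsin(-0.97483·0.95906 + 0.22294·0.28321·-0.48022) = -74.84925°
λ₂ = λ₁ + atan2(sin θ sin δ cos φ₁, cos δ − sin φ₁ sin φ₂) = 161.79989°

74.849°S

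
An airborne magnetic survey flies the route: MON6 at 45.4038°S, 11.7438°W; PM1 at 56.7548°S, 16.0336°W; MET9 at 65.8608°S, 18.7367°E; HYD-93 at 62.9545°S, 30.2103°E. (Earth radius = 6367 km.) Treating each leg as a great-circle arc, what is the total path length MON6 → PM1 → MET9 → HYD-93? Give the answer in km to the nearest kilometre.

MON6→PM1: c = 0.203518 rad, d = 1295.80 km
PM1→MET9: c = 0.325892 rad, d = 2074.96 km
MET9→HYD-93: c = 0.100063 rad, d = 637.10 km
Total = 1295.80 + 2074.96 + 637.10 = 4007.86 km

4008 km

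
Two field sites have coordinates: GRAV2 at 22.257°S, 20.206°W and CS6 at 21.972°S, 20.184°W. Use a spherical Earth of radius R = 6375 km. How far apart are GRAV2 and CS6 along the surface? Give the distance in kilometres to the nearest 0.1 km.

Δφ = 0.2850°,  Δλ = 0.0220°
a = sin²(Δφ/2) + cos φ₁ cos φ₂ sin²(Δλ/2) = 0.000006
c = 2·arcsin(√a) = 0.004987 rad = 0.2857°
d = R·c = 6375 × 0.004987 = 31.8 km

31.8 km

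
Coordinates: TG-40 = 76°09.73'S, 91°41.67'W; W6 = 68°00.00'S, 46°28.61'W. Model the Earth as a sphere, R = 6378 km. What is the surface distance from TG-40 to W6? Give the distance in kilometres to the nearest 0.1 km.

1731.2 km

TG-40: φ = -76.16217°, λ = -91.69450°
W6: φ = -68.00000°, λ = -46.47683°
Δφ = 8.1622°,  Δλ = 45.2177°
a = sin²(Δφ/2) + cos φ₁ cos φ₂ sin²(Δλ/2) = 0.018307
c = 2·arcsin(√a) = 0.271436 rad = 15.5521°
d = R·c = 6378 × 0.271436 = 1731.2 km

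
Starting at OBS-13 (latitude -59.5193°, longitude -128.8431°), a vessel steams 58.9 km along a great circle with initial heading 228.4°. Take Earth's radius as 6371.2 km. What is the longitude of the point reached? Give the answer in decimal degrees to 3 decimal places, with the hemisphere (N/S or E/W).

129.632°W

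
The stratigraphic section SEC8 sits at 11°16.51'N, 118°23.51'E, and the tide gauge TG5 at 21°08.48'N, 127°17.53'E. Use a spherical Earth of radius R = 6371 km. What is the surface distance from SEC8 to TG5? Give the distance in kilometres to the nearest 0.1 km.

SEC8: φ = +11.27517°, λ = +118.39183°
TG5: φ = +21.14133°, λ = +127.29217°
Δφ = 9.8662°,  Δλ = 8.9003°
a = sin²(Δφ/2) + cos φ₁ cos φ₂ sin²(Δλ/2) = 0.012902
c = 2·arcsin(√a) = 0.227662 rad = 13.0440°
d = R·c = 6371 × 0.227662 = 1450.4 km

1450.4 km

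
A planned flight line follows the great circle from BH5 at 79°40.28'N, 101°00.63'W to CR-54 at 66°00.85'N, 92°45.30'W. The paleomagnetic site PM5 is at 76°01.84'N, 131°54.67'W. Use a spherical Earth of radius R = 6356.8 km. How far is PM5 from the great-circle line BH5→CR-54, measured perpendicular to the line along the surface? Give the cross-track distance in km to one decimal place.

812.7 km

BH5: φ = +79.67133°, λ = -101.01050°
CR-54: φ = +66.01417°, λ = -92.75500°
PM5: φ = +76.03067°, λ = -131.91117°
δ₁₃ = central angle BH5→PM5 = 0.127849 rad  (haversine)
θ₁₃ = bearing BH5→PM5 = 256.489°,  θ₁₂ = bearing BH5→CR-54 = 165.876°
dₓₜ = R·arcsin(sin δ₁₃ · sin(θ₁₃ − θ₁₂)) = 6356.8·arcsin(0.12750·sin(90.613°)) = 812.666 km
|dₓₜ| = 812.666 km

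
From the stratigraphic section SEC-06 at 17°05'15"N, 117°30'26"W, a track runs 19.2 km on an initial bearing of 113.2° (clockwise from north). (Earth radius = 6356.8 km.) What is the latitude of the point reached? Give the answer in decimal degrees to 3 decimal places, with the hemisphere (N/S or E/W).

17.019°N

SEC-06: φ = +17.08750°, λ = -117.50722°
δ = d/R = 19.2/6356.8 = 0.003020 rad
φ₂ = arcsin(sin φ₁ cos δ + cos φ₁ sin δ cos θ)
   = arcsin(0.29383·1.00000 + 0.95586·0.00302·-0.39394) = 17.01926°
λ₂ = λ₁ + atan2(sin θ sin δ cos φ₁, cos δ − sin φ₁ sin φ₂) = -117.34088°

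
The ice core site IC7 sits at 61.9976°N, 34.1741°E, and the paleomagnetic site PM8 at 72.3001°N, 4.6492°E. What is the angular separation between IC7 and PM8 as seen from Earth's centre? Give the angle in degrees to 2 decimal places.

Δφ = 10.3025°,  Δλ = -29.5249°
a = sin²(Δφ/2) + cos φ₁ cos φ₂ sin²(Δλ/2) = 0.017330
c = 2·arcsin(√a) = 0.264051 rad = 15.1290°

15.13°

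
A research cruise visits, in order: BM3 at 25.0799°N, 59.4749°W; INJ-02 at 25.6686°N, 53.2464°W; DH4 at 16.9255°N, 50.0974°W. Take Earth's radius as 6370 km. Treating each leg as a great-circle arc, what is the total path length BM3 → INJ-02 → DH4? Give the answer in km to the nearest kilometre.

1654 km

BM3→INJ-02: c = 0.098747 rad, d = 629.02 km
INJ-02→DH4: c = 0.160935 rad, d = 1025.16 km
Total = 629.02 + 1025.16 = 1654.18 km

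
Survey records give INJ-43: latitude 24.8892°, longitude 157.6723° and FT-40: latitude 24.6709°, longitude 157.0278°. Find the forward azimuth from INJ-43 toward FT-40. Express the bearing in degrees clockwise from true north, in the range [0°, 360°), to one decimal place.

Δλ = -0.6445°
y = sin Δλ · cos φ₂ = -0.010222
x = cos φ₁ sin φ₂ − sin φ₁ cos φ₂ cos Δλ = -0.003786
θ = atan2(y, x) = -110.3234° → 249.6766° (mod 360°)

249.7°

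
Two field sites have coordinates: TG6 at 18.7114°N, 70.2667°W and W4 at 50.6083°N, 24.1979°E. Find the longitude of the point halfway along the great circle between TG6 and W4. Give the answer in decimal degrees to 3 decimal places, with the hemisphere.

Bx = cos φ₂ cos Δλ = -0.049401,  By = cos φ₂ sin Δλ = 0.632693
φₘ = atan2(sin φ₁ + sin φ₂, √((cos φ₁ + Bx)² + By²)) = 44.87803°
λₘ = λ₁ + atan2(By, cos φ₁ + Bx) = -35.09215°

35.092°W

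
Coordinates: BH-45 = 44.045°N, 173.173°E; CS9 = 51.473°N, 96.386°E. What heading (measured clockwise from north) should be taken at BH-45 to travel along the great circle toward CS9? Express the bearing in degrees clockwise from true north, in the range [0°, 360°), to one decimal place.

Δλ = -76.7870°
y = sin Δλ · cos φ₂ = -0.606394
x = cos φ₁ sin φ₂ − sin φ₁ cos φ₂ cos Δλ = 0.463342
θ = atan2(y, x) = -52.6168° → 307.3832° (mod 360°)

307.4°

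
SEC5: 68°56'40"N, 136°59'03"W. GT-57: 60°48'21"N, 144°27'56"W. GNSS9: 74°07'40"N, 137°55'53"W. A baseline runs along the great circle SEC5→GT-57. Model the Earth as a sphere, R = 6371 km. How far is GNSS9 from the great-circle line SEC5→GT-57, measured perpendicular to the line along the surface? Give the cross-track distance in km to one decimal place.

267.4 km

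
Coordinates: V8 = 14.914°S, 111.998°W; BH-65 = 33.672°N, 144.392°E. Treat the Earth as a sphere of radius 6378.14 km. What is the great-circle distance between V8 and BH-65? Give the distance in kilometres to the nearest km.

Δφ = 48.5860°,  Δλ = -103.6100°
a = sin²(Δφ/2) + cos φ₁ cos φ₂ sin²(Δλ/2) = 0.665965
c = 2·arcsin(√a) = 1.909146 rad = 109.3860°
d = R·c = 6378.14 × 1.909146 = 12176.8 km

12177 km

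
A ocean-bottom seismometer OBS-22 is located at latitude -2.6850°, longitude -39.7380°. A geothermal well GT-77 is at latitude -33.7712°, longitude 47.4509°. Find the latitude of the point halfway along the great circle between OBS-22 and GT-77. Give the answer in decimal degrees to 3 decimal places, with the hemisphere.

24.371°S

Bx = cos φ₂ cos Δλ = 0.040768,  By = cos φ₂ sin Δλ = 0.830264
φₘ = atan2(sin φ₁ + sin φ₂, √((cos φ₁ + Bx)² + By²)) = -24.37062°
λₘ = λ₁ + atan2(By, cos φ₁ + Bx) = -1.12770°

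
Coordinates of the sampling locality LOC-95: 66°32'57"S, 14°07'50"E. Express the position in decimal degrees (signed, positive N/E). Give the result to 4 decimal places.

lat: 66.5492° S → -66.5492°
lon: 14.1306° E → +14.1306°

-66.5492°, +14.1306°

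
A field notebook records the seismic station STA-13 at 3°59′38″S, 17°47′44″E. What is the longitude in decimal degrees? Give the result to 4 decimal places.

17° + 47′/60 + 44″/3600 = 17 + 0.78333 + 0.01222 = 17.7956°

17.7956°E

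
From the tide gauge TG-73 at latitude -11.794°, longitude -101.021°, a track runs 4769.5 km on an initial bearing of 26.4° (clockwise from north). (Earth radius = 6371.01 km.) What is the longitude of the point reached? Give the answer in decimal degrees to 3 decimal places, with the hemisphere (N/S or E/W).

δ = d/R = 4769.5/6371.01 = 0.748625 rad
φ₂ = arcsin(sin φ₁ cos δ + cos φ₁ sin δ cos θ)
   = arcsin(-0.20439·0.73263 + 0.97889·0.68063·0.89571) = 26.55368°
λ₂ = λ₁ + atan2(sin θ sin δ cos φ₁, cos δ − sin φ₁ sin φ₂) = -81.24642°

81.246°W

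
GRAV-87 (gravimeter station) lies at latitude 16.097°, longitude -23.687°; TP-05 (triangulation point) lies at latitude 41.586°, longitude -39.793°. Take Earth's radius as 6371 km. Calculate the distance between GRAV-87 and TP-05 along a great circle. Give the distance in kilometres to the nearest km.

Δφ = 25.4890°,  Δλ = -16.1060°
a = sin²(Δφ/2) + cos φ₁ cos φ₂ sin²(Δλ/2) = 0.062769
c = 2·arcsin(√a) = 0.506472 rad = 29.0187°
d = R·c = 6371 × 0.506472 = 3226.7 km

3227 km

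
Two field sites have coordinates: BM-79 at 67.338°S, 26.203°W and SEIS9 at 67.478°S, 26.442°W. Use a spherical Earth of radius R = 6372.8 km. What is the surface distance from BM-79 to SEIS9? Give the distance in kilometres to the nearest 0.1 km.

Δφ = -0.1400°,  Δλ = -0.2390°
a = sin²(Δφ/2) + cos φ₁ cos φ₂ sin²(Δλ/2) = 0.000002
c = 2·arcsin(√a) = 0.002922 rad = 0.1674°
d = R·c = 6372.8 × 0.002922 = 18.6 km

18.6 km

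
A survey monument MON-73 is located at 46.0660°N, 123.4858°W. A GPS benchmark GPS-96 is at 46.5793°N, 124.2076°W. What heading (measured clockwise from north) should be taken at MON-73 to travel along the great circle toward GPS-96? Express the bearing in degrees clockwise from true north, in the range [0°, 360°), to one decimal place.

316.1°

Δλ = -0.7218°
y = sin Δλ · cos φ₂ = -0.008659
x = cos φ₁ sin φ₂ − sin φ₁ cos φ₂ cos Δλ = 0.008998
θ = atan2(y, x) = -43.8999° → 316.1001° (mod 360°)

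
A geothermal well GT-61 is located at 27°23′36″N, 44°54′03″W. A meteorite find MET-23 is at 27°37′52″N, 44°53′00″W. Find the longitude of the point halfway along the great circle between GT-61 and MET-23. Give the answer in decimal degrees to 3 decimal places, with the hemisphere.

44.892°W

GT-61: φ = +27.39333°, λ = -44.90083°
MET-23: φ = +27.63111°, λ = -44.88333°
Bx = cos φ₂ cos Δλ = 0.885952,  By = cos φ₂ sin Δλ = 0.000271
φₘ = atan2(sin φ₁ + sin φ₂, √((cos φ₁ + Bx)² + By²)) = 27.51222°
λₘ = λ₁ + atan2(By, cos φ₁ + Bx) = -44.89209°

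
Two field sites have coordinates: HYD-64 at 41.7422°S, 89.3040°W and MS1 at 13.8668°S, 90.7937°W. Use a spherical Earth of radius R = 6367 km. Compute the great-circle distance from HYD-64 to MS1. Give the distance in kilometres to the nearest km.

Δφ = 27.8754°,  Δλ = -1.4897°
a = sin²(Δφ/2) + cos φ₁ cos φ₂ sin²(Δλ/2) = 0.058139
c = 2·arcsin(√a) = 0.487041 rad = 27.9054°
d = R·c = 6367 × 0.487041 = 3101.0 km

3101 km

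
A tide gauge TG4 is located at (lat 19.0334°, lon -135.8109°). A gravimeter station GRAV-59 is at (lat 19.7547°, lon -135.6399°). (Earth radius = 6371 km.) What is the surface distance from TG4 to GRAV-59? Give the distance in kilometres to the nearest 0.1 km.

82.2 km

Δφ = 0.7213°,  Δλ = 0.1710°
a = sin²(Δφ/2) + cos φ₁ cos φ₂ sin²(Δλ/2) = 0.000042
c = 2·arcsin(√a) = 0.012900 rad = 0.7391°
d = R·c = 6371 × 0.012900 = 82.2 km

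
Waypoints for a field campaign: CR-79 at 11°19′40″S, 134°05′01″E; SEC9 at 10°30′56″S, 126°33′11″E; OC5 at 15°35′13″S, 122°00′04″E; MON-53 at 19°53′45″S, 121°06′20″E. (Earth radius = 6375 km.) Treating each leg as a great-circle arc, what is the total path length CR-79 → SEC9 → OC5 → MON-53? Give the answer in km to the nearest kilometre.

2066 km

CR-79: φ = -11.32778°, λ = +134.08361°
SEC9: φ = -10.51556°, λ = +126.55306°
OC5: φ = -15.58694°, λ = +122.00111°
MON-53: φ = -19.89583°, λ = +121.10556°
CR-79→SEC9: c = 0.129824 rad, d = 827.63 km
SEC9→OC5: c = 0.117557 rad, d = 749.42 km
OC5→MON-53: c = 0.076663 rad, d = 488.72 km
Total = 827.63 + 749.42 + 488.72 = 2065.78 km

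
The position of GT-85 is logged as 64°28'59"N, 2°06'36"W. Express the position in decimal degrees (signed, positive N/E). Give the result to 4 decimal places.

+64.4831°, -2.1100°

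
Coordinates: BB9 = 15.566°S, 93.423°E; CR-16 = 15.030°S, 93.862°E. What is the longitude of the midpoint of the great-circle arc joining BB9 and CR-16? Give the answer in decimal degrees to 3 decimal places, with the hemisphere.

93.643°E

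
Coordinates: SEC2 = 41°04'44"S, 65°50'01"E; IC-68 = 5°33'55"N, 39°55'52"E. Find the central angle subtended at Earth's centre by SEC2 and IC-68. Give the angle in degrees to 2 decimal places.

52.33°

SEC2: φ = -41.07889°, λ = +65.83361°
IC-68: φ = +5.56528°, λ = +39.93111°
Δφ = 46.6442°,  Δλ = -25.9025°
a = sin²(Δφ/2) + cos φ₁ cos φ₂ sin²(Δλ/2) = 0.194422
c = 2·arcsin(√a) = 0.913276 rad = 52.3269°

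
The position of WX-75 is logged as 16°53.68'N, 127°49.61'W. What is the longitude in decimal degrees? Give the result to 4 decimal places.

127.8268°W

127° + 49.61′/60 = 127 + 0.82683 = 127.8268°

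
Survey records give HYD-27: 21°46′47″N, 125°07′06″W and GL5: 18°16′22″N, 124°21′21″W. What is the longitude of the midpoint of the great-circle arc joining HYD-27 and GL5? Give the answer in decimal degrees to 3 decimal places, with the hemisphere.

124.733°W

HYD-27: φ = +21.77972°, λ = -125.11833°
GL5: φ = +18.27278°, λ = -124.35583°
Bx = cos φ₂ cos Δλ = 0.949490,  By = cos φ₂ sin Δλ = 0.012637
φₘ = atan2(sin φ₁ + sin φ₂, √((cos φ₁ + Bx)² + By²)) = 20.02666°
λₘ = λ₁ + atan2(By, cos φ₁ + Bx) = -124.73283°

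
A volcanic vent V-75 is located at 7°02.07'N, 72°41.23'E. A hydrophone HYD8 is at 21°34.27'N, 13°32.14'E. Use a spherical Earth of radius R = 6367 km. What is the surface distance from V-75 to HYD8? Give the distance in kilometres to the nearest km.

V-75: φ = +7.03450°, λ = +72.68717°
HYD8: φ = +21.57117°, λ = +13.53567°
Δφ = 14.5367°,  Δλ = -59.1515°
a = sin²(Δφ/2) + cos φ₁ cos φ₂ sin²(Δλ/2) = 0.240854
c = 2·arcsin(√a) = 1.025943 rad = 58.7822°
d = R·c = 6367 × 1.025943 = 6532.2 km

6532 km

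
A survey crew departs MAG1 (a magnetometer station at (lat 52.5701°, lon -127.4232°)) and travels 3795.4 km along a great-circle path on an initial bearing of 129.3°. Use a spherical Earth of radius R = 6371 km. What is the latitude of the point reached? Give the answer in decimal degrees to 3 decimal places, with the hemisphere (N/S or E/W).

26.187°N

δ = d/R = 3795.4/6371 = 0.595731 rad
φ₂ = arcsin(sin φ₁ cos δ + cos φ₁ sin δ cos θ)
   = arcsin(0.79410·0.82774 + 0.60779·0.56111·-0.63338) = 26.18669°
λ₂ = λ₁ + atan2(sin θ sin δ cos φ₁, cos δ − sin φ₁ sin φ₂) = -98.48427°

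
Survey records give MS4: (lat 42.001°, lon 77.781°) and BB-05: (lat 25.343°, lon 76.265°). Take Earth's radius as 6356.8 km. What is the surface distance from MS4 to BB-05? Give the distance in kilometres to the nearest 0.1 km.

Δφ = -16.6580°,  Δλ = -1.5160°
a = sin²(Δφ/2) + cos φ₁ cos φ₂ sin²(Δλ/2) = 0.021101
c = 2·arcsin(√a) = 0.291556 rad = 16.7049°
d = R·c = 6356.8 × 0.291556 = 1853.4 km

1853.4 km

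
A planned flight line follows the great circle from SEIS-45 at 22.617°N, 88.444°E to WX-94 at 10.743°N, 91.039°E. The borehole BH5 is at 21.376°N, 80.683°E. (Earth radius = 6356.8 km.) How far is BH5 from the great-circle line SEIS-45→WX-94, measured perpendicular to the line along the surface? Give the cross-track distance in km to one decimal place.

808.2 km

δ₁₃ = central angle SEIS-45→BH5 = 0.127432 rad  (haversine)
θ₁₃ = bearing SEIS-45→BH5 = 261.686°,  θ₁₂ = bearing SEIS-45→WX-94 = 167.779°
dₓₜ = R·arcsin(sin δ₁₃ · sin(θ₁₃ − θ₁₂)) = 6356.8·arcsin(0.12709·sin(93.907°)) = 808.166 km
|dₓₜ| = 808.166 km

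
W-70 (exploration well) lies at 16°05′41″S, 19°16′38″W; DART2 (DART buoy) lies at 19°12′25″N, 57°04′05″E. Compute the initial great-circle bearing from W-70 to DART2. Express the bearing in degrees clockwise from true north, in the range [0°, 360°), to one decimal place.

W-70: φ = -16.09472°, λ = -19.27722°
DART2: φ = +19.20694°, λ = +57.06806°
Δλ = 76.3453°
y = sin Δλ · cos φ₂ = 0.917646
x = cos φ₁ sin φ₂ − sin φ₁ cos φ₂ cos Δλ = 0.377889
θ = atan2(y, x) = 67.6180° → 67.6180° (mod 360°)

67.6°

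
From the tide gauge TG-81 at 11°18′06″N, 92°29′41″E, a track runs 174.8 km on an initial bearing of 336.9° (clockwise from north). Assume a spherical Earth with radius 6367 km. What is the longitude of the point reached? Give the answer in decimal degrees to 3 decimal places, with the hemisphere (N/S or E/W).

91.862°E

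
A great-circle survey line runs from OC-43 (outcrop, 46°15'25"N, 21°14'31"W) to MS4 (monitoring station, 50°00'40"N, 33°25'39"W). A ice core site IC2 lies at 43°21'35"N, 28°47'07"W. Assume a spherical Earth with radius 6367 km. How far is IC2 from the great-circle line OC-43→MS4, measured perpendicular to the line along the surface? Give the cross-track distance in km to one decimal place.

553.1 km

OC-43: φ = +46.25694°, λ = -21.24194°
MS4: φ = +50.01111°, λ = -33.42750°
IC2: φ = +43.35972°, λ = -28.78528°
δ₁₃ = central angle OC-43→IC2 = 0.106151 rad  (haversine)
θ₁₃ = bearing OC-43→IC2 = 244.269°,  θ₁₂ = bearing OC-43→MS4 = 299.240°
dₓₜ = R·arcsin(sin δ₁₃ · sin(θ₁₃ − θ₁₂)) = 6367·arcsin(0.10595·sin(-54.972°)) = -553.097 km
|dₓₜ| = 553.097 km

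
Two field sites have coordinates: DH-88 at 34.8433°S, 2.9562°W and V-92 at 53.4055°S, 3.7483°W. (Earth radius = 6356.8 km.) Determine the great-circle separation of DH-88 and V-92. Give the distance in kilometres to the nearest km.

2060 km

Δφ = -18.5622°,  Δλ = -0.7921°
a = sin²(Δφ/2) + cos φ₁ cos φ₂ sin²(Δλ/2) = 0.026034
c = 2·arcsin(√a) = 0.324118 rad = 18.5706°
d = R·c = 6356.8 × 0.324118 = 2060.4 km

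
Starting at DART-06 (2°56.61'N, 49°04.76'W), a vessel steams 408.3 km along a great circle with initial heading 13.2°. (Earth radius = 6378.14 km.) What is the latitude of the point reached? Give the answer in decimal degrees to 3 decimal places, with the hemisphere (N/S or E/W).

DART-06: φ = +2.94350°, λ = -49.07933°
δ = d/R = 408.3/6378.14 = 0.064016 rad
φ₂ = arcsin(sin φ₁ cos δ + cos φ₁ sin δ cos θ)
   = arcsin(0.05135·0.99795 + 0.99868·0.06397·0.97358) = 6.51397°
λ₂ = λ₁ + atan2(sin θ sin δ cos φ₁, cos δ − sin φ₁ sin φ₂) = -48.23689°

6.514°N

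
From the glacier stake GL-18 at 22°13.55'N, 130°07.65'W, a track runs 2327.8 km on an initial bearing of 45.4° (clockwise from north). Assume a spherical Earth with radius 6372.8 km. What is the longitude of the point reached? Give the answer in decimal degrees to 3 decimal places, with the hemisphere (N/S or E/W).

GL-18: φ = +22.22583°, λ = -130.12750°
δ = d/R = 2327.8/6372.8 = 0.365271 rad
φ₂ = arcsin(sin φ₁ cos δ + cos φ₁ sin δ cos θ)
   = arcsin(0.37826·0.93403 + 0.92570·0.35720·0.70215) = 35.83684°
λ₂ = λ₁ + atan2(sin θ sin δ cos φ₁, cos δ − sin φ₁ sin φ₂) = -111.84330°

111.843°W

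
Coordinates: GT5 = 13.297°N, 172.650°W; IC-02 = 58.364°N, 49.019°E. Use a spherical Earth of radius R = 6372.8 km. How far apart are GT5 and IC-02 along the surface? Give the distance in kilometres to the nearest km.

11199 km

Δφ = 45.0670°,  Δλ = -138.3310°
a = sin²(Δφ/2) + cos φ₁ cos φ₂ sin²(Δλ/2) = 0.592746
c = 2·arcsin(√a) = 1.757368 rad = 100.6898°
d = R·c = 6372.8 × 1.757368 = 11199.4 km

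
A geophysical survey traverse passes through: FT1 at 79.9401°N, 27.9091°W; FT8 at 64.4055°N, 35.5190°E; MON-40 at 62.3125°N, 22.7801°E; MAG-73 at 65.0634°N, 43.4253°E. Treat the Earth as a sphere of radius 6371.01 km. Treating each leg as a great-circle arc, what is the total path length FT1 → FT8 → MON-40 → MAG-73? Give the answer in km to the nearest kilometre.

FT1→FT8: c = 0.398192 rad, d = 2536.89 km
FT8→MON-40: c = 0.105956 rad, d = 675.04 km
MON-40→MAG-73: c = 0.165919 rad, d = 1057.07 km
Total = 2536.89 + 675.04 + 1057.07 = 4269.00 km

4269 km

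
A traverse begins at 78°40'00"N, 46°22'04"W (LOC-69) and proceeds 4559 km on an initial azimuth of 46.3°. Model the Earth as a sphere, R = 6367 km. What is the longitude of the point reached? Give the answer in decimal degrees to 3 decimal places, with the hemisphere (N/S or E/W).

LOC-69: φ = +78.66667°, λ = -46.36778°
δ = d/R = 4559/6367 = 0.716036 rad
φ₂ = arcsin(sin φ₁ cos δ + cos φ₁ sin δ cos θ)
   = arcsin(0.98050·0.75441 + 0.19652·0.65640·0.69088) = 55.97795°
λ₂ = λ₁ + atan2(sin θ sin δ cos φ₁, cos δ − sin φ₁ sin φ₂) = 75.62024°

75.620°E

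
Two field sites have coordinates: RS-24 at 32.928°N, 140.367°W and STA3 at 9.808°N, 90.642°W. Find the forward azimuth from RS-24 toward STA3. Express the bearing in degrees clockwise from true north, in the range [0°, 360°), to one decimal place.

105.1°

Δλ = 49.7250°
y = sin Δλ · cos φ₂ = 0.751799
x = cos φ₁ sin φ₂ − sin φ₁ cos φ₂ cos Δλ = -0.203286
θ = atan2(y, x) = 105.1309° → 105.1309° (mod 360°)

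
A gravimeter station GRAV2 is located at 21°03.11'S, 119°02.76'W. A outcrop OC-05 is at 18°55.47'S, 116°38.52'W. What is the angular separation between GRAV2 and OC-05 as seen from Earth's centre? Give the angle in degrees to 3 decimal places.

3.103°

GRAV2: φ = -21.05183°, λ = -119.04600°
OC-05: φ = -18.92450°, λ = -116.64200°
Δφ = 2.1273°,  Δλ = 2.4040°
a = sin²(Δφ/2) + cos φ₁ cos φ₂ sin²(Δλ/2) = 0.000733
c = 2·arcsin(√a) = 0.054157 rad = 3.1030°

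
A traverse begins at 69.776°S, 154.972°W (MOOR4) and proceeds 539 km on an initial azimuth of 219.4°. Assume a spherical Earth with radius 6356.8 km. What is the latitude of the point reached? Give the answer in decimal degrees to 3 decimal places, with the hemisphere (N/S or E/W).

δ = d/R = 539/6356.8 = 0.084791 rad
φ₂ = arcsin(sin φ₁ cos δ + cos φ₁ sin δ cos θ)
   = arcsin(-0.93835·0.99641 + 0.34569·0.08469·-0.77273) = -73.25571°
λ₂ = λ₁ + atan2(sin θ sin δ cos φ₁, cos δ − sin φ₁ sin φ₂) = -165.72550°

73.256°S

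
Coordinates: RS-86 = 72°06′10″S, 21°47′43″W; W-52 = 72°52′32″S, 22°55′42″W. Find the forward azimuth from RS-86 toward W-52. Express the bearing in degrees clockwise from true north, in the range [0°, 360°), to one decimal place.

203.3°

RS-86: φ = -72.10278°, λ = -21.79528°
W-52: φ = -72.87556°, λ = -22.92833°
Δλ = -1.1331°
y = sin Δλ · cos φ₂ = -0.005822
x = cos φ₁ sin φ₂ − sin φ₁ cos φ₂ cos Δλ = -0.013542
θ = atan2(y, x) = -156.7342° → 203.2658° (mod 360°)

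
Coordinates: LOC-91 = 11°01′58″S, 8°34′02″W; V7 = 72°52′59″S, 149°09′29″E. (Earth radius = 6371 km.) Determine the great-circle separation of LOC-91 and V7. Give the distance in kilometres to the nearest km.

LOC-91: φ = -11.03278°, λ = -8.56722°
V7: φ = -72.88306°, λ = +149.15806°
Δφ = -61.8503°,  Δλ = 157.7253°
a = sin²(Δφ/2) + cos φ₁ cos φ₂ sin²(Δλ/2) = 0.542216
c = 2·arcsin(√a) = 1.655329 rad = 94.8434°
d = R·c = 6371 × 1.655329 = 10546.1 km

10546 km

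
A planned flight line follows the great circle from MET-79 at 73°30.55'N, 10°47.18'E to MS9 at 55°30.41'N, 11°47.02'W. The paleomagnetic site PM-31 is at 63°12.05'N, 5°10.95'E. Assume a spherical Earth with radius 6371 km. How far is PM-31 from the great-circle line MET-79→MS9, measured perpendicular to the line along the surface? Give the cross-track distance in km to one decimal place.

MET-79: φ = +73.50917°, λ = +10.78633°
MS9: φ = +55.50683°, λ = -11.78367°
PM-31: φ = +63.20083°, λ = +5.18250°
δ₁₃ = central angle MET-79→PM-31 = 0.183301 rad  (haversine)
θ₁₃ = bearing MET-79→PM-31 = 193.977°,  θ₁₂ = bearing MET-79→MS9 = 219.099°
dₓₜ = R·arcsin(sin δ₁₃ · sin(θ₁₃ − θ₁₂)) = 6371·arcsin(0.18228·sin(-25.122°)) = -493.503 km
|dₓₜ| = 493.503 km

493.5 km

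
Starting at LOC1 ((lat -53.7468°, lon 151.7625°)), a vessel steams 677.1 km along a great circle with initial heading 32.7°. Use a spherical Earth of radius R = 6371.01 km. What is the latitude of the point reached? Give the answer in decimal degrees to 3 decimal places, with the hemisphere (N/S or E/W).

48.510°S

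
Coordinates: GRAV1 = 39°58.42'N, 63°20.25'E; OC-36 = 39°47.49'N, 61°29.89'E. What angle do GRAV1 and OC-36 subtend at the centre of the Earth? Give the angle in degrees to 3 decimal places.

GRAV1: φ = +39.97367°, λ = +63.33750°
OC-36: φ = +39.79150°, λ = +61.49817°
Δφ = -0.1822°,  Δλ = -1.8393°
a = sin²(Δφ/2) + cos φ₁ cos φ₂ sin²(Δλ/2) = 0.000154
c = 2·arcsin(√a) = 0.024838 rad = 1.4231°

1.423°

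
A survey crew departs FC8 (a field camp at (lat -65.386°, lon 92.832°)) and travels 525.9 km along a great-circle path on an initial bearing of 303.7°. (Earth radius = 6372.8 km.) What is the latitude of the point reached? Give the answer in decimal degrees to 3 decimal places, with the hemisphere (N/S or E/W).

δ = d/R = 525.9/6372.8 = 0.082523 rad
φ₂ = arcsin(sin φ₁ cos δ + cos φ₁ sin δ cos θ)
   = arcsin(-0.90913·0.99660 + 0.41650·0.08243·0.55484) = -62.49762°
λ₂ = λ₁ + atan2(sin θ sin δ cos φ₁, cos δ − sin φ₁ sin φ₂) = 84.29174°

62.498°S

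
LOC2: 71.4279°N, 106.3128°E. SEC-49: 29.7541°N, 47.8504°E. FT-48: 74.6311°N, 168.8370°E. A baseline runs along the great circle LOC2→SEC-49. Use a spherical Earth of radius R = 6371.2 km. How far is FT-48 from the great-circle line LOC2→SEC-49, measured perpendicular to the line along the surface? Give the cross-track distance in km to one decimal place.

626.6 km

δ₁₃ = central angle LOC2→FT-48 = 0.307904 rad  (haversine)
θ₁₃ = bearing LOC2→FT-48 = 50.885°,  θ₁₂ = bearing LOC2→SEC-49 = 249.790°
dₓₜ = R·arcsin(sin δ₁₃ · sin(θ₁₃ − θ₁₂)) = 6371.2·arcsin(0.30306·sin(-198.905°)) = 626.624 km
|dₓₜ| = 626.624 km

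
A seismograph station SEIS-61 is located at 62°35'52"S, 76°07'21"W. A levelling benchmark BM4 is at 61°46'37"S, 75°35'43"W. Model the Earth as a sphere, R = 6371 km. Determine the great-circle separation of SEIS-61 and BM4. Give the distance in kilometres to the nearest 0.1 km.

95.3 km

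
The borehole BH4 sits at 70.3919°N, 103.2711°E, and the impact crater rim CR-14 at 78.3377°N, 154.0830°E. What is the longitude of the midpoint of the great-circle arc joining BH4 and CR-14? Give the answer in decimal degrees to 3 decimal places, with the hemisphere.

Bx = cos φ₂ cos Δλ = 0.127728,  By = cos φ₂ sin Δλ = 0.156676
φₘ = atan2(sin φ₁ + sin φ₂, √((cos φ₁ + Bx)² + By²)) = 75.71858°
λₘ = λ₁ + atan2(By, cos φ₁ + Bx) = 121.95484°

121.955°E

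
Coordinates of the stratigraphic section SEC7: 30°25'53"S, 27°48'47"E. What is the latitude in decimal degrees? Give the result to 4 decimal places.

30.4314°S

30° + 25′/60 + 53″/3600 = 30 + 0.41667 + 0.01472 = 30.4314°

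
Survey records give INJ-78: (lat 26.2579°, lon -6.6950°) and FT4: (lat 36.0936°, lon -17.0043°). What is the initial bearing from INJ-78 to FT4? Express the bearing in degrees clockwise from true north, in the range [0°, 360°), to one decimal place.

320.7°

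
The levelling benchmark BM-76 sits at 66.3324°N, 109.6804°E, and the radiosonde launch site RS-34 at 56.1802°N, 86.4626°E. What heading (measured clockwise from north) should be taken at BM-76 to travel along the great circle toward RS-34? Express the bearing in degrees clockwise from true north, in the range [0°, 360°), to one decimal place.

Δλ = -23.2178°
y = sin Δλ · cos φ₂ = -0.219420
x = cos φ₁ sin φ₂ − sin φ₁ cos φ₂ cos Δλ = -0.134979
θ = atan2(y, x) = -121.5982° → 238.4018° (mod 360°)

238.4°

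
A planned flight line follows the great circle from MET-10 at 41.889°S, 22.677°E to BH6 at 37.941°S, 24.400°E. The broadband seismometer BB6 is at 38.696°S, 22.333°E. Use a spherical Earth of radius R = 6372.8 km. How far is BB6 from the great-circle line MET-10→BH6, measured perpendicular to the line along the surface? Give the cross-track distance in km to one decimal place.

144.2 km

δ₁₃ = central angle MET-10→BB6 = 0.055916 rad  (haversine)
θ₁₃ = bearing MET-10→BB6 = 355.190°,  θ₁₂ = bearing MET-10→BH6 = 19.065°
dₓₜ = R·arcsin(sin δ₁₃ · sin(θ₁₃ − θ₁₂)) = 6372.8·arcsin(0.05589·sin(336.125°)) = -144.162 km
|dₓₜ| = 144.162 km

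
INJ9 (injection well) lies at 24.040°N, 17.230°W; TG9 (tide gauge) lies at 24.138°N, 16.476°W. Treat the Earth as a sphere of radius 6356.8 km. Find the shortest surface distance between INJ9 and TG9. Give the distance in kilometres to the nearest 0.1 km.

Δφ = 0.0980°,  Δλ = 0.7540°
a = sin²(Δφ/2) + cos φ₁ cos φ₂ sin²(Δλ/2) = 0.000037
c = 2·arcsin(√a) = 0.012135 rad = 0.6953°
d = R·c = 6356.8 × 0.012135 = 77.1 km

77.1 km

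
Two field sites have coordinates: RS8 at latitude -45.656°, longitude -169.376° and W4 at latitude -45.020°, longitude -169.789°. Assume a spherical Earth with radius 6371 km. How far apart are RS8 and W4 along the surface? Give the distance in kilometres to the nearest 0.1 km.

77.7 km

Δφ = 0.6360°,  Δλ = -0.4130°
a = sin²(Δφ/2) + cos φ₁ cos φ₂ sin²(Δλ/2) = 0.000037
c = 2·arcsin(√a) = 0.012202 rad = 0.6991°
d = R·c = 6371 × 0.012202 = 77.7 km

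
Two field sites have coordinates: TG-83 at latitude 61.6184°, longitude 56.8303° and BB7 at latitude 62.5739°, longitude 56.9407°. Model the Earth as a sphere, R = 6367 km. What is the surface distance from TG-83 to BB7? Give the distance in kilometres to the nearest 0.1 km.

106.3 km

Δφ = 0.9555°,  Δλ = 0.1104°
a = sin²(Δφ/2) + cos φ₁ cos φ₂ sin²(Δλ/2) = 0.000070
c = 2·arcsin(√a) = 0.016701 rad = 0.9569°
d = R·c = 6367 × 0.016701 = 106.3 km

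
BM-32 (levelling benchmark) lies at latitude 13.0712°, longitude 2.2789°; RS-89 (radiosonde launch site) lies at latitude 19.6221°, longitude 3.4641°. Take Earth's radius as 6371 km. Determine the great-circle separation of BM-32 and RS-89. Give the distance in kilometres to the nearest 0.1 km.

739.3 km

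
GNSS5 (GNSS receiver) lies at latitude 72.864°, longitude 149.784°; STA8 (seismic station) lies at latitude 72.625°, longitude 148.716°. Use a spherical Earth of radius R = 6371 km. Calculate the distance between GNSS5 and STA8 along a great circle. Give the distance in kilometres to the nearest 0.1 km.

44.1 km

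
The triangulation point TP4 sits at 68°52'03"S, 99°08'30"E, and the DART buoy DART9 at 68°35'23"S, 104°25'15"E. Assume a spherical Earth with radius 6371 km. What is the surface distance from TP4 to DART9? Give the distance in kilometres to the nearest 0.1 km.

TP4: φ = -68.86750°, λ = +99.14167°
DART9: φ = -68.58972°, λ = +104.42083°
Δφ = 0.2778°,  Δλ = 5.2792°
a = sin²(Δφ/2) + cos φ₁ cos φ₂ sin²(Δλ/2) = 0.000285
c = 2·arcsin(√a) = 0.033766 rad = 1.9346°
d = R·c = 6371 × 0.033766 = 215.1 km

215.1 km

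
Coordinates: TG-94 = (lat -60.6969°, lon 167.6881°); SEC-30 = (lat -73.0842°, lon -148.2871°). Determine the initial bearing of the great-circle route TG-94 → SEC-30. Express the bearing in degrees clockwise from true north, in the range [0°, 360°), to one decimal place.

144.7°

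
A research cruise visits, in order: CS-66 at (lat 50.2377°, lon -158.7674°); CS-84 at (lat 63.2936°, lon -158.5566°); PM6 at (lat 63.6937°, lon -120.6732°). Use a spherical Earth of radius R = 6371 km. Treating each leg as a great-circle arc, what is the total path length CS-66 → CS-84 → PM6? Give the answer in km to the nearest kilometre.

3305 km

CS-66→CS-84: c = 0.227877 rad, d = 1451.80 km
CS-84→PM6: c = 0.290841 rad, d = 1852.95 km
Total = 1451.80 + 1852.95 = 3304.75 km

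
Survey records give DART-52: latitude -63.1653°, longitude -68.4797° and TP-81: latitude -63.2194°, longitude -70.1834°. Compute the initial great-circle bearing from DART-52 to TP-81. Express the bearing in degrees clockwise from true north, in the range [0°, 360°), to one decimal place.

Δλ = -1.7037°
y = sin Δλ · cos φ₂ = -0.013396
x = cos φ₁ sin φ₂ − sin φ₁ cos φ₂ cos Δλ = -0.001122
θ = atan2(y, x) = -94.7875° → 265.2125° (mod 360°)

265.2°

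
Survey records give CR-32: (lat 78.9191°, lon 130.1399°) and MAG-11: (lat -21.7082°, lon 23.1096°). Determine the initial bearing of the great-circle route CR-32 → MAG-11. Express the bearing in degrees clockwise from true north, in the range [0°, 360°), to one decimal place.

282.4°

Δλ = -107.0303°
y = sin Δλ · cos φ₂ = -0.888340
x = cos φ₁ sin φ₂ − sin φ₁ cos φ₂ cos Δλ = 0.195945
θ = atan2(y, x) = -77.5612° → 282.4388° (mod 360°)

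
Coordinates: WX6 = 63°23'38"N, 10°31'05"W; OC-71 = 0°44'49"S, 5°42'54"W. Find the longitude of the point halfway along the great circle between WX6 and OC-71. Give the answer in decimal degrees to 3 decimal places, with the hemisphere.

WX6: φ = +63.39389°, λ = -10.51806°
OC-71: φ = -0.74694°, λ = -5.71500°
Bx = cos φ₂ cos Δλ = 0.996404,  By = cos φ₂ sin Δλ = 0.083724
φₘ = atan2(sin φ₁ + sin φ₂, √((cos φ₁ + Bx)² + By²)) = 31.34258°
λₘ = λ₁ + atan2(By, cos φ₁ + Bx) = -7.20032°

7.200°W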